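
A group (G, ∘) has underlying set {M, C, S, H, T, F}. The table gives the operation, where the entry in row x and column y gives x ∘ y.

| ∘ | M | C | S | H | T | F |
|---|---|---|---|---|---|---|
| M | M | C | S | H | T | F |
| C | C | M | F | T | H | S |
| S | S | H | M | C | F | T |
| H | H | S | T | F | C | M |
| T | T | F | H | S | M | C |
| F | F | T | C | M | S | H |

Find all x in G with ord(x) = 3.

Identity is M. Compute the order of each non-identity element by repeated multiplication:
  C: C → M  (order 2)
  S: S → M  (order 2)
  H: H → F → M  (order 3)
  T: T → M  (order 2)
  F: F → H → M  (order 3)
Elements of order 3: {F, H}.

{F, H}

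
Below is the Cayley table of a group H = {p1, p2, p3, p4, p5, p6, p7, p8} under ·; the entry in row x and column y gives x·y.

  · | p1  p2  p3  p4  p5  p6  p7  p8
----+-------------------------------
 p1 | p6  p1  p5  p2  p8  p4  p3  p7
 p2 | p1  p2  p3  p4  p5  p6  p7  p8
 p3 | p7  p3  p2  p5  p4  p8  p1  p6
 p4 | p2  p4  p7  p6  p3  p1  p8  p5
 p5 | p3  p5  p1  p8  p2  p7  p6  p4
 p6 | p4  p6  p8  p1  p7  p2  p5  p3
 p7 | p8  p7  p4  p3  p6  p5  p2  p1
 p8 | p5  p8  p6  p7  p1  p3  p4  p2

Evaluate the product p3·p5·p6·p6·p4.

p3·p5 = p4
p4·p6 = p1
p1·p6 = p4
p4·p4 = p6

p6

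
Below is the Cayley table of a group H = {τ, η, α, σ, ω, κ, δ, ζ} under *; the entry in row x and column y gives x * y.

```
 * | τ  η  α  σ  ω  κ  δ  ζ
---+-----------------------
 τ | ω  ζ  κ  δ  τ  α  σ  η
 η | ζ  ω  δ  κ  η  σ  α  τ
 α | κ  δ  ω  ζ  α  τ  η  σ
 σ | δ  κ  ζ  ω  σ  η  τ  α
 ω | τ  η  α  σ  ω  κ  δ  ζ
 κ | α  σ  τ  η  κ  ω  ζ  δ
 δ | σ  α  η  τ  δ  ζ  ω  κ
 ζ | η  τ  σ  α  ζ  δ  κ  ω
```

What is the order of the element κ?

2

The identity element is ω (its row matches the header).
κ^1 = κ
κ^2 = κ * κ = ω
The first power of κ equal to the identity is κ^2, so ord(κ) = 2.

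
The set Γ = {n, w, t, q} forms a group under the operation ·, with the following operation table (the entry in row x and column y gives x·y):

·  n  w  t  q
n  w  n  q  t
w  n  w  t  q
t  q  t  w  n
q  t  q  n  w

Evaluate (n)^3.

n^1 = n
n^2 = n·n = w
n^3 = w·n = n
(Structurally, Γ here is isomorphic to the Klein four-group V_4.)

n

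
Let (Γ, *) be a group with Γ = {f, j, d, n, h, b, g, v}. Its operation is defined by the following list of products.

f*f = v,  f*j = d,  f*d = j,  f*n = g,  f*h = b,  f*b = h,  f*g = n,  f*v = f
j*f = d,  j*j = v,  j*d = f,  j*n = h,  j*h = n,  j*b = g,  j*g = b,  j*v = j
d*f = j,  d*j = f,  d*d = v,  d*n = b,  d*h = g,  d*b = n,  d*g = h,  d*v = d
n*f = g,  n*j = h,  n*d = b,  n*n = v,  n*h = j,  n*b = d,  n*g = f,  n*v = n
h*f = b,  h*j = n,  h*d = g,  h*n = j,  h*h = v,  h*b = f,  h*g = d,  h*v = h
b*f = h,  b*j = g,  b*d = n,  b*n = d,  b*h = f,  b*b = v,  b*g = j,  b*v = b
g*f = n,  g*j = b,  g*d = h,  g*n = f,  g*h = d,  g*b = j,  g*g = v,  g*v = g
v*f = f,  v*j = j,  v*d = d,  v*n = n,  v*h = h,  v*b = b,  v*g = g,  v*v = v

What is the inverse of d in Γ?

d

First locate the identity: row v matches the header, so v is the identity.
Scan row d for v: d*d = v. Hence d^(-1) = d.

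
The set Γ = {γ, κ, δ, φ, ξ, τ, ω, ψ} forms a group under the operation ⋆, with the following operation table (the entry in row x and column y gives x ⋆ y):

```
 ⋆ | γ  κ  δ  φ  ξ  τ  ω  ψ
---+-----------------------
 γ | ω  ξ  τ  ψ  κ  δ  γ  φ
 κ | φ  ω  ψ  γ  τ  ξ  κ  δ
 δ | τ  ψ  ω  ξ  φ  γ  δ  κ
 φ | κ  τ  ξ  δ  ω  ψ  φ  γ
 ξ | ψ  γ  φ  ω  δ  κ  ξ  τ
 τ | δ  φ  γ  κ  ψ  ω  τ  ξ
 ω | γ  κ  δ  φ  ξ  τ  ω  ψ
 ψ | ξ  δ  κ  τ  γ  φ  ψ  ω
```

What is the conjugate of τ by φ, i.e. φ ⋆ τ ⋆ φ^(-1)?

γ

The identity is ω. In row φ, the entry ω sits in column ξ, so φ^(-1) = ξ.
φ ⋆ τ = ψ
ψ ⋆ ξ = γ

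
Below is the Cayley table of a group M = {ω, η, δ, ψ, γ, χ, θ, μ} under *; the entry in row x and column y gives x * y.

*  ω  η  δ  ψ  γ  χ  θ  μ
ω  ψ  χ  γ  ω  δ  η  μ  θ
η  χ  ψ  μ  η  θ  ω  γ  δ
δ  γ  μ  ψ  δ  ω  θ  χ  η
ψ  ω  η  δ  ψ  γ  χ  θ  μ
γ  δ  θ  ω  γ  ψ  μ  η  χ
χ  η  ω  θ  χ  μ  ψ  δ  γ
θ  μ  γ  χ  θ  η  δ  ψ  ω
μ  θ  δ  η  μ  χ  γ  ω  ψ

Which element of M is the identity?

The identity e satisfies e * x = x for all x, so its row in the table reproduces the column headers.
Row ψ reads: ω, η, δ, ψ, γ, χ, θ, μ — exactly the header order. So ψ is the identity.
(Structurally, M here is isomorphic to the elementary abelian group (Z_2)^3.)

ψ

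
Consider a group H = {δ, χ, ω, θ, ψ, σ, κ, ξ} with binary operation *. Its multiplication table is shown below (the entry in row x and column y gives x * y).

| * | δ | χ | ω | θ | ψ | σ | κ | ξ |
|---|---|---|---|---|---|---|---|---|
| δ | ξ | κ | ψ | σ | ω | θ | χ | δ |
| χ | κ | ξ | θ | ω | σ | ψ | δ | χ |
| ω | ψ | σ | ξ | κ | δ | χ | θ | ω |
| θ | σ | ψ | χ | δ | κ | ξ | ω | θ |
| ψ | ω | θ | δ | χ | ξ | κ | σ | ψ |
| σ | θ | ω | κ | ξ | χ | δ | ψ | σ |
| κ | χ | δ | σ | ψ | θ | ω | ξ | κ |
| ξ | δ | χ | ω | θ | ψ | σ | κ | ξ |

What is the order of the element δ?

2

The identity element is ξ (its row matches the header).
δ^1 = δ
δ^2 = δ * δ = ξ
The first power of δ equal to the identity is δ^2, so ord(δ) = 2.
(Structurally, H here is isomorphic to the dihedral group D_4.)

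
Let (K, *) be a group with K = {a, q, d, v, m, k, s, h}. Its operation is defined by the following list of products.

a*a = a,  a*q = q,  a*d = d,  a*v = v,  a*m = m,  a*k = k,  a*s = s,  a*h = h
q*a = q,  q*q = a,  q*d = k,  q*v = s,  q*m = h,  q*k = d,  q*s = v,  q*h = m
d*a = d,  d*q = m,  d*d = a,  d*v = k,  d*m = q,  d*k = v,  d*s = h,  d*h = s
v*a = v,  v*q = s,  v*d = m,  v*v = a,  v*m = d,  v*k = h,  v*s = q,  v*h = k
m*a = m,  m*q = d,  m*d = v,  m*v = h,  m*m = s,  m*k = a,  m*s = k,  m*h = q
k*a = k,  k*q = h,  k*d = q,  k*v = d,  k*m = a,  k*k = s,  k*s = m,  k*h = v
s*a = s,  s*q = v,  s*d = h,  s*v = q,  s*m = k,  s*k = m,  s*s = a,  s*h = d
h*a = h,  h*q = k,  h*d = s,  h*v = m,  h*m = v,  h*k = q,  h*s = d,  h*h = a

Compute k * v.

d

Read row k, column v: k * v = d.
(Structurally, K here is isomorphic to the dihedral group D_4.)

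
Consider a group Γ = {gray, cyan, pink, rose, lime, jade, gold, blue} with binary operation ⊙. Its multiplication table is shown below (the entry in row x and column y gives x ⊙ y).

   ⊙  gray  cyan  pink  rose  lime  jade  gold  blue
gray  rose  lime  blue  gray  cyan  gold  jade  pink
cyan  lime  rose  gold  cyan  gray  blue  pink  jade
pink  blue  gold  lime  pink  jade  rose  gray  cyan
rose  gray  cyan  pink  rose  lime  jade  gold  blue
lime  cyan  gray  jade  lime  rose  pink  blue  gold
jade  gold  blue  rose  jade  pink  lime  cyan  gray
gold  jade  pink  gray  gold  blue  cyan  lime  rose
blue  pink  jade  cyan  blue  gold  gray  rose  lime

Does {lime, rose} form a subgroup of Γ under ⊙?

Yes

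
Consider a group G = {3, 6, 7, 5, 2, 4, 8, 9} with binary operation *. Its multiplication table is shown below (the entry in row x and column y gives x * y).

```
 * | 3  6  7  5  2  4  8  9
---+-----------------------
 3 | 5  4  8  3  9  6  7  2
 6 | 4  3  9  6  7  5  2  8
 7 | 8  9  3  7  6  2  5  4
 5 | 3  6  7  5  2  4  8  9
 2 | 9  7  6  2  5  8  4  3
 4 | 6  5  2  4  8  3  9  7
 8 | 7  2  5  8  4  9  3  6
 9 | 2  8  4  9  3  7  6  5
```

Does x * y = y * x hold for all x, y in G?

Check whether the table is symmetric across its main diagonal.
Every entry (row x, col y) equals the entry (row y, col x), so G is abelian.

Yes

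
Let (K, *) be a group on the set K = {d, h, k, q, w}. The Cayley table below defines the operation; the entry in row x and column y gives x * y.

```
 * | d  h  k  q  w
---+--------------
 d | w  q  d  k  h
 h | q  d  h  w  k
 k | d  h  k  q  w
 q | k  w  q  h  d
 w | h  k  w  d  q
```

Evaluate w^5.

w^1 = w
w^2 = w * w = q
w^3 = q * w = d
w^4 = d * w = h
w^5 = h * w = k

k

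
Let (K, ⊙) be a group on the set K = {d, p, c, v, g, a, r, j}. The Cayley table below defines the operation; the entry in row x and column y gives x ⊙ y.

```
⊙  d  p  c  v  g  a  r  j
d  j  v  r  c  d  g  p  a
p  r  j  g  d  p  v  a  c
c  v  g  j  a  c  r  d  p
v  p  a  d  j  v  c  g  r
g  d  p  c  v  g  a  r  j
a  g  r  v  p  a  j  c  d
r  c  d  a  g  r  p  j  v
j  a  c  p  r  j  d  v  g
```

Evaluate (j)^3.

j^1 = j
j^2 = j ⊙ j = g
j^3 = g ⊙ j = j

j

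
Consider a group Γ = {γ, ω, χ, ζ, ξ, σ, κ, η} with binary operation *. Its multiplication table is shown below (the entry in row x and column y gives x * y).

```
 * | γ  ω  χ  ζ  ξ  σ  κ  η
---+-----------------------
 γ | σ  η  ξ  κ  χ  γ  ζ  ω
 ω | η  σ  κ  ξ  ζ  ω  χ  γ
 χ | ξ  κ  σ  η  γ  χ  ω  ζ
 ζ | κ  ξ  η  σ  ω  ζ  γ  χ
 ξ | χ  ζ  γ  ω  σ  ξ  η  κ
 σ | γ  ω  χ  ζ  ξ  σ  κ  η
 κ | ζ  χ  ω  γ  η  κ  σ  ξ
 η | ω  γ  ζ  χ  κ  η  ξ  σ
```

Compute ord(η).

2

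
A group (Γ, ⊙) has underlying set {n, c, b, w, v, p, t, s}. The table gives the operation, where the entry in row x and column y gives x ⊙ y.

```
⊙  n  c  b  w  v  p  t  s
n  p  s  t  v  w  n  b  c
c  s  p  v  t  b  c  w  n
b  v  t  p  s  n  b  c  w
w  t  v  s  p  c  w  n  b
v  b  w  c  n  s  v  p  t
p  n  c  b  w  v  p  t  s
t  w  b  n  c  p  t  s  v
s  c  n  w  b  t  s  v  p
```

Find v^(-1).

t

First locate the identity: row p matches the header, so p is the identity.
Scan row v for p: v ⊙ t = p. Hence v^(-1) = t.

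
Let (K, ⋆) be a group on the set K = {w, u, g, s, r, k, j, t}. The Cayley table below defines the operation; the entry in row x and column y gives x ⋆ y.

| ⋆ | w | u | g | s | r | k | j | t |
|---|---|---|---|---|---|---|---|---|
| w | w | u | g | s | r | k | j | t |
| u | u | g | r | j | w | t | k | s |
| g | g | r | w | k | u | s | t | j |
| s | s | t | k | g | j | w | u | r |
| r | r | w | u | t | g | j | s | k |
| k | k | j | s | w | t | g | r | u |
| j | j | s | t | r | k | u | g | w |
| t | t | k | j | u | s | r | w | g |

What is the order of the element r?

4

The identity element is w (its row matches the header).
r^1 = r
r^2 = r ⋆ r = g
r^3 = g ⋆ r = u
r^4 = u ⋆ r = w
The first power of r equal to the identity is r^4, so ord(r) = 4.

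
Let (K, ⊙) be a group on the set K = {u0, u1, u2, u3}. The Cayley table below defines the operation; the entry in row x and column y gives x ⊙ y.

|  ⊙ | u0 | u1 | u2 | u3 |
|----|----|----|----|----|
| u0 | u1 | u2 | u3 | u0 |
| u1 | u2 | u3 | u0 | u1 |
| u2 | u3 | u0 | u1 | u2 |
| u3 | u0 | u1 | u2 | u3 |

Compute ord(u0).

4

The identity element is u3 (its row matches the header).
u0^1 = u0
u0^2 = u0 ⊙ u0 = u1
u0^3 = u1 ⊙ u0 = u2
u0^4 = u2 ⊙ u0 = u3
The first power of u0 equal to the identity is u0^4, so ord(u0) = 4.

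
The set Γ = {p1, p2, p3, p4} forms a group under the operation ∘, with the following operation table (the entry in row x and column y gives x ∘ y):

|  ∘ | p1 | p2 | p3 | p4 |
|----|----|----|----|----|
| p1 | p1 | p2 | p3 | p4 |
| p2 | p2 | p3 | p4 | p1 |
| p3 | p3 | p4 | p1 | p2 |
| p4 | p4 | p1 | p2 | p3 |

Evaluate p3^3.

p3^1 = p3
p3^2 = p3 ∘ p3 = p1
p3^3 = p1 ∘ p3 = p3
(Structurally, Γ here is isomorphic to the cyclic group Z_4.)

p3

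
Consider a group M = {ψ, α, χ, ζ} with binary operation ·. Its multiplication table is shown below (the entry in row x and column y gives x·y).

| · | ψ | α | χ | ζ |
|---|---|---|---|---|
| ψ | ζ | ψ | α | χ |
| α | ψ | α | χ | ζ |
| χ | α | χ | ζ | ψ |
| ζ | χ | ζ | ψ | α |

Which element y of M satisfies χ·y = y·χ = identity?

First locate the identity: row α matches the header, so α is the identity.
Scan row χ for α: χ·ψ = α. Hence χ^(-1) = ψ.

ψ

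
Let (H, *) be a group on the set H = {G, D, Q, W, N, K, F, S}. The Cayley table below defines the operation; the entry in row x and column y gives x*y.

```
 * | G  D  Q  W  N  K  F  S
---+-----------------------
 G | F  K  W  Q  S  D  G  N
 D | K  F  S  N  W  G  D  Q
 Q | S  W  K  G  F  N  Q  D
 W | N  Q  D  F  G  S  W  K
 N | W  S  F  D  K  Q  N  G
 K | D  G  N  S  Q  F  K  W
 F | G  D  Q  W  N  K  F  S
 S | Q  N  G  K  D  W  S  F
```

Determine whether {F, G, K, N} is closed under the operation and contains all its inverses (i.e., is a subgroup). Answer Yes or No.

K*N = Q, which is not in {F, G, K, N}.
The subset is not closed under *, so it is not a subgroup.

No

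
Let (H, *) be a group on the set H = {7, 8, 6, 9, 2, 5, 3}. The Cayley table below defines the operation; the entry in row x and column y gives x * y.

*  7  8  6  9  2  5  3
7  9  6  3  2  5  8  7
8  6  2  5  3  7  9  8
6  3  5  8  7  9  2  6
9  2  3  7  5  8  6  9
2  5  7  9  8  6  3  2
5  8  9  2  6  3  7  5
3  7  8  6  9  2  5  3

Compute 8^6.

8^1 = 8
8^2 = 8 * 8 = 2
8^3 = 2 * 8 = 7
8^4 = 7 * 8 = 6
8^5 = 6 * 8 = 5
8^6 = 5 * 8 = 9

9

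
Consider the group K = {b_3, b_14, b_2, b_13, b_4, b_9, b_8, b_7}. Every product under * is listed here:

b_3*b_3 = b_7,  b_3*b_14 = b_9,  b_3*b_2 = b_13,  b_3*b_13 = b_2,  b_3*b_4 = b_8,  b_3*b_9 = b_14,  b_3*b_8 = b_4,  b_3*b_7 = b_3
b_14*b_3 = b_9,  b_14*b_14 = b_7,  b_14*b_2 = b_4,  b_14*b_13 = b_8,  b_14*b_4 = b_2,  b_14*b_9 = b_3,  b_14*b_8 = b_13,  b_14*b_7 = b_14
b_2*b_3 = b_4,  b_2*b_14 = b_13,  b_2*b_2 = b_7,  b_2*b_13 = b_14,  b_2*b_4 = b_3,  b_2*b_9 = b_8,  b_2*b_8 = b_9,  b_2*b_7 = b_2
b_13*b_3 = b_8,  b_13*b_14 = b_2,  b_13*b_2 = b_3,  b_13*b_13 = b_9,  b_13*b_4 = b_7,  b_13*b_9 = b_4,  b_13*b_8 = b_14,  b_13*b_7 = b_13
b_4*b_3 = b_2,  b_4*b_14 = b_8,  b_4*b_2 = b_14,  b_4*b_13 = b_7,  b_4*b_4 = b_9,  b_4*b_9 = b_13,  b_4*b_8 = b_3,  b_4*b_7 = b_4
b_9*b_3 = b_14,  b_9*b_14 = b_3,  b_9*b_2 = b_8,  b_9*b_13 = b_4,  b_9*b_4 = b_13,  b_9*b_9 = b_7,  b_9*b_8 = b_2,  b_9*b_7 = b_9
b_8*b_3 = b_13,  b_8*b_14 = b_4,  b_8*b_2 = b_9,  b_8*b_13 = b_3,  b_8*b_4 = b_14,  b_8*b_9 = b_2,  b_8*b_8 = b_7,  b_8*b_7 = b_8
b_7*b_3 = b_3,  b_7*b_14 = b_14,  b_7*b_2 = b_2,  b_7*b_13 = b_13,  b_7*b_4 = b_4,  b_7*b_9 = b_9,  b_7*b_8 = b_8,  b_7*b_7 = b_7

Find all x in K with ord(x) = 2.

Identity is b_7. Compute the order of each non-identity element by repeated multiplication:
  b_3: b_3 → b_7  (order 2)
  b_14: b_14 → b_7  (order 2)
  b_2: b_2 → b_7  (order 2)
  b_13: b_13 → b_9 → b_4 → b_7  (order 4)
  b_4: b_4 → b_9 → b_13 → b_7  (order 4)
  b_9: b_9 → b_7  (order 2)
  b_8: b_8 → b_7  (order 2)
Elements of order 2: {b_14, b_2, b_3, b_8, b_9}.

{b_14, b_2, b_3, b_8, b_9}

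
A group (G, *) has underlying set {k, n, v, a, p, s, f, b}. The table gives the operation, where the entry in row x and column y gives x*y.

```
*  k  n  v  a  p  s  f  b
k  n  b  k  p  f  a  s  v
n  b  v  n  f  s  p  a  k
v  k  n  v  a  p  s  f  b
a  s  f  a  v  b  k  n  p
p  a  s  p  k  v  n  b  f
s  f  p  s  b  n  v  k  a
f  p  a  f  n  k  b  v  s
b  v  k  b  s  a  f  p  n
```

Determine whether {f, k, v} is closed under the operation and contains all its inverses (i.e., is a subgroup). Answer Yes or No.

k*k = n, which is not in {f, k, v}.
The subset is not closed under *, so it is not a subgroup.
(Structurally, G here is isomorphic to the dihedral group D_4.)

No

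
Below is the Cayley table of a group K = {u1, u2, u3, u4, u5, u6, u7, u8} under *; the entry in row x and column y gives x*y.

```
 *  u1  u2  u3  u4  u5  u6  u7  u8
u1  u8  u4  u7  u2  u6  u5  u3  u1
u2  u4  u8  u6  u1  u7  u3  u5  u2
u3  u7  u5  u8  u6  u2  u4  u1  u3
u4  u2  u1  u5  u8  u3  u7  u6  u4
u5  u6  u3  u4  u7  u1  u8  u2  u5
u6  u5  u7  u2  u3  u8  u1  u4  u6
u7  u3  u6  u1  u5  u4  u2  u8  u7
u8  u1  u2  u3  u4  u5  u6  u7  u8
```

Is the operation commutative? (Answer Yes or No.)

u6*u2 = u7 but u2*u6 = u3.
Since u6 and u2 do not commute, K is not abelian.

No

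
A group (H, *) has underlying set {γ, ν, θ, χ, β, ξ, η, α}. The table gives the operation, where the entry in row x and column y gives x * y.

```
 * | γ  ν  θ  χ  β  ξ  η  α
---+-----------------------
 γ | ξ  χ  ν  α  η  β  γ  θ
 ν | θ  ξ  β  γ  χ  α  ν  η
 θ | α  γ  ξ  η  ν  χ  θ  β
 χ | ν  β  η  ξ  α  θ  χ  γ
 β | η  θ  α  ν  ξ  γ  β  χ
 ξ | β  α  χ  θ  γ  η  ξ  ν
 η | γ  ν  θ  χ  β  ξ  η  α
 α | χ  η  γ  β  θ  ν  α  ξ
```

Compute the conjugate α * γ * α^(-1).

The identity is η. In row α, the entry η sits in column ν, so α^(-1) = ν.
α * γ = χ
χ * ν = β

β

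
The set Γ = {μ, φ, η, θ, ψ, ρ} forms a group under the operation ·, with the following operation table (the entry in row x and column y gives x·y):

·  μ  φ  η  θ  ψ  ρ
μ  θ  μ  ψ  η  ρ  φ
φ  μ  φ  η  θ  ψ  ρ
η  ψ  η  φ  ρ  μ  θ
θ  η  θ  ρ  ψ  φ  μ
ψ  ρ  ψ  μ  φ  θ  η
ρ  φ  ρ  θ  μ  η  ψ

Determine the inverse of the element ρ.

μ

First locate the identity: row φ matches the header, so φ is the identity.
Scan row ρ for φ: ρ·μ = φ. Hence ρ^(-1) = μ.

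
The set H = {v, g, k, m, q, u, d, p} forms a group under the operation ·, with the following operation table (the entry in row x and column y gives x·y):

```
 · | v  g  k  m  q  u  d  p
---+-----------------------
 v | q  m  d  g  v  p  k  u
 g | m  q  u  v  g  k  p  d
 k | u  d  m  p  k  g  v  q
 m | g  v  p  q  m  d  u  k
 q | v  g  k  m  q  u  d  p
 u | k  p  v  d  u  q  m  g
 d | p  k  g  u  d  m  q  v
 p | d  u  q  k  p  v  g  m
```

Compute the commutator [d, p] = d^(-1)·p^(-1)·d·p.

Identity is q; from the table d^(-1) = d and p^(-1) = k.
d·k = g
g·d = p
p·p = m

m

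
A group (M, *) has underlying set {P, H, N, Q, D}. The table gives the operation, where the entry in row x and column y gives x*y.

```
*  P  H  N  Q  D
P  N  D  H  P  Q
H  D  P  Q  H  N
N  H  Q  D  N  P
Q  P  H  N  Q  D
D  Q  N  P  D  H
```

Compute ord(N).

The identity element is Q (its row matches the header).
N^1 = N
N^2 = N*N = D
N^3 = D*N = P
N^4 = P*N = H
N^5 = H*N = Q
The first power of N equal to the identity is N^5, so ord(N) = 5.

5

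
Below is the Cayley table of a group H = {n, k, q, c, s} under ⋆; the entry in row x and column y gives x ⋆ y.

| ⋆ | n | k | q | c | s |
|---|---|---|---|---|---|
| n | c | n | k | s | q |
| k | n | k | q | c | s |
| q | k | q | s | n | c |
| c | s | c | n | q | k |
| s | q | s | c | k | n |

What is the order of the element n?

The identity element is k (its row matches the header).
n^1 = n
n^2 = n ⋆ n = c
n^3 = c ⋆ n = s
n^4 = s ⋆ n = q
n^5 = q ⋆ n = k
The first power of n equal to the identity is n^5, so ord(n) = 5.

5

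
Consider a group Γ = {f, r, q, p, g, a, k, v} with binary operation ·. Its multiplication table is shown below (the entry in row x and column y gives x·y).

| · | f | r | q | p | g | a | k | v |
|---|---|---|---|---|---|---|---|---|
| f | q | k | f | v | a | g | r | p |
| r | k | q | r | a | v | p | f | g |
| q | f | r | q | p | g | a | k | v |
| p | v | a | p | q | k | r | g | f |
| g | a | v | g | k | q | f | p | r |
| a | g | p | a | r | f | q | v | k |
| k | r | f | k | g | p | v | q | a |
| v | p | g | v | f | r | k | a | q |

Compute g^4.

q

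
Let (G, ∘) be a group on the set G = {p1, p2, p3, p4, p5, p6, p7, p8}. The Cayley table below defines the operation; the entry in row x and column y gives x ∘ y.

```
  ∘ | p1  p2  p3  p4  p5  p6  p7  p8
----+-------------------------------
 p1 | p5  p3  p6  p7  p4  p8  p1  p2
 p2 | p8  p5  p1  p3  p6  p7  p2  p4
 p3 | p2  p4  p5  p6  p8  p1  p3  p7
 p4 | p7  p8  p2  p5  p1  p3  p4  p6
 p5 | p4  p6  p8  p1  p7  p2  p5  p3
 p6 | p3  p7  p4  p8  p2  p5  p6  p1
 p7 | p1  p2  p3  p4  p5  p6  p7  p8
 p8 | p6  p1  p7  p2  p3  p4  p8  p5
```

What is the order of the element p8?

4

The identity element is p7 (its row matches the header).
p8^1 = p8
p8^2 = p8 ∘ p8 = p5
p8^3 = p5 ∘ p8 = p3
p8^4 = p3 ∘ p8 = p7
The first power of p8 equal to the identity is p8^4, so ord(p8) = 4.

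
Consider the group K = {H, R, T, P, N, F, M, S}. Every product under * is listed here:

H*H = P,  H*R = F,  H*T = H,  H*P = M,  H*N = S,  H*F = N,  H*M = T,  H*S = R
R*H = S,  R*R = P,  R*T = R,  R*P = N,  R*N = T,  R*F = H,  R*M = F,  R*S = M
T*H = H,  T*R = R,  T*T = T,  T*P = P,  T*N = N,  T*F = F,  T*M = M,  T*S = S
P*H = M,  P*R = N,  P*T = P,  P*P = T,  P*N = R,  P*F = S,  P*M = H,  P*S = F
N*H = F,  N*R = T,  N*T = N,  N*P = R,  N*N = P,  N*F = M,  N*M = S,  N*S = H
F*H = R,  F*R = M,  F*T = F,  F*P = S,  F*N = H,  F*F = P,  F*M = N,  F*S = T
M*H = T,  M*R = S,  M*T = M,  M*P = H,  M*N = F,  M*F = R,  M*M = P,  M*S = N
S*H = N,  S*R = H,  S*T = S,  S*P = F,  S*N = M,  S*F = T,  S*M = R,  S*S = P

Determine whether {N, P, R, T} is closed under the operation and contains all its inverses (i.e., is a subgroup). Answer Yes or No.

{N, P, R, T} contains the identity T.
Checking products: every product of two elements of {N, P, R, T} (read from the table) lies in {N, P, R, T}, so the set is closed.
In a finite group, a nonempty closed subset is a subgroup. So {N, P, R, T} ≤ K.
(Structurally, K here is isomorphic to the quaternion group Q_8.)

Yes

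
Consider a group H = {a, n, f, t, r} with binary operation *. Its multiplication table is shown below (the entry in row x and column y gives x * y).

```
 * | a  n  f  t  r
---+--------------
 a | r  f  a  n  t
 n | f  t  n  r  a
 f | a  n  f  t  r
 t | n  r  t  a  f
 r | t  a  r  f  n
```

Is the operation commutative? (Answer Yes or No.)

Yes

Check whether the table is symmetric across its main diagonal.
Every entry (row x, col y) equals the entry (row y, col x), so H is abelian.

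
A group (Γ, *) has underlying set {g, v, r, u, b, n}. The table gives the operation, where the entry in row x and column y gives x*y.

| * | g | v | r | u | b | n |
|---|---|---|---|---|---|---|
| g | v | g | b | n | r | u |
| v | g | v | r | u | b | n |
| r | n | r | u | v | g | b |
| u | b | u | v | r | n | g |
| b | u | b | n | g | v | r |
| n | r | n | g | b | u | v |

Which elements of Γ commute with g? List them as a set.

{g, v}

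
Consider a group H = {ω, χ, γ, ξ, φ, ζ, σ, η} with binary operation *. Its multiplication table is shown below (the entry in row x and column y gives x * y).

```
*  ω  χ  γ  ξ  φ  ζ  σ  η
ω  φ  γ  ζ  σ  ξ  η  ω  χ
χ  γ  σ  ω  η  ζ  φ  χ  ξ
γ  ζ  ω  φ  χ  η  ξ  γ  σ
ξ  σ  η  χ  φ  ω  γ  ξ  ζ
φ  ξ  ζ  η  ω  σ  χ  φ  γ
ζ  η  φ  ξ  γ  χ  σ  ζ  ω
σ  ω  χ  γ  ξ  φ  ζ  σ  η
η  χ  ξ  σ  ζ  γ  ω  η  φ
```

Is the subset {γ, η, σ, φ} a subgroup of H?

Yes

{γ, η, σ, φ} contains the identity σ.
Checking products: every product of two elements of {γ, η, σ, φ} (read from the table) lies in {γ, η, σ, φ}, so the set is closed.
In a finite group, a nonempty closed subset is a subgroup. So {γ, η, σ, φ} ≤ H.
(Structurally, H here is isomorphic to Z_2 x Z_4.)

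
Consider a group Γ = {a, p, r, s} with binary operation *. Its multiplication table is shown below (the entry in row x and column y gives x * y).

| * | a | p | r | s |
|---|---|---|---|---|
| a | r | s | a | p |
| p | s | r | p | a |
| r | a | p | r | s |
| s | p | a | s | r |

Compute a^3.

a^1 = a
a^2 = a * a = r
a^3 = r * a = a

a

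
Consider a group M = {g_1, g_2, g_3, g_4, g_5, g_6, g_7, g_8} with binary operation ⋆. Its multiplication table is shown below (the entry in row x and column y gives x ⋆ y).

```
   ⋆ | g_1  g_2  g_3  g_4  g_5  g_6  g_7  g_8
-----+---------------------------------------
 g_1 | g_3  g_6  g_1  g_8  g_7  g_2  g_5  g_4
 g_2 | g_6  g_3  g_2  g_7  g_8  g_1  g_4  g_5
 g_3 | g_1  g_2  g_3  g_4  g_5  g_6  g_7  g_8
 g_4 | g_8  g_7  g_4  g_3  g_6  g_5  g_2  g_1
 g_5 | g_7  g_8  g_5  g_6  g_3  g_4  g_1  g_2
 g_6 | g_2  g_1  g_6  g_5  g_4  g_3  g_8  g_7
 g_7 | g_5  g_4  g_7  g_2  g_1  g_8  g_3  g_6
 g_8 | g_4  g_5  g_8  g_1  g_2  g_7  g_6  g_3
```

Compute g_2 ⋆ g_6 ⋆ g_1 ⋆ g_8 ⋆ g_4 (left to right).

g_2 ⋆ g_6 = g_1
g_1 ⋆ g_1 = g_3
g_3 ⋆ g_8 = g_8
g_8 ⋆ g_4 = g_1

g_1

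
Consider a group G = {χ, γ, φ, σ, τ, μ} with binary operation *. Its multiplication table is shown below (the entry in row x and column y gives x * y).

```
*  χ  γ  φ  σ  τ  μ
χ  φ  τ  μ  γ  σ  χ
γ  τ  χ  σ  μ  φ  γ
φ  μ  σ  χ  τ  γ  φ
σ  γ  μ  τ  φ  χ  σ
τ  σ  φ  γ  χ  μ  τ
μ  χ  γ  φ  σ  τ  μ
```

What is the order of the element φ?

The identity element is μ (its row matches the header).
φ^1 = φ
φ^2 = φ * φ = χ
φ^3 = χ * φ = μ
The first power of φ equal to the identity is φ^3, so ord(φ) = 3.

3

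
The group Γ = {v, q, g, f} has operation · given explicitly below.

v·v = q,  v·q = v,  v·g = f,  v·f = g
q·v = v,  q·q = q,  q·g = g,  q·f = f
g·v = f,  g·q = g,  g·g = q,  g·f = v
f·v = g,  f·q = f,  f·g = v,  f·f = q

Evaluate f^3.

f

f^1 = f
f^2 = f·f = q
f^3 = q·f = f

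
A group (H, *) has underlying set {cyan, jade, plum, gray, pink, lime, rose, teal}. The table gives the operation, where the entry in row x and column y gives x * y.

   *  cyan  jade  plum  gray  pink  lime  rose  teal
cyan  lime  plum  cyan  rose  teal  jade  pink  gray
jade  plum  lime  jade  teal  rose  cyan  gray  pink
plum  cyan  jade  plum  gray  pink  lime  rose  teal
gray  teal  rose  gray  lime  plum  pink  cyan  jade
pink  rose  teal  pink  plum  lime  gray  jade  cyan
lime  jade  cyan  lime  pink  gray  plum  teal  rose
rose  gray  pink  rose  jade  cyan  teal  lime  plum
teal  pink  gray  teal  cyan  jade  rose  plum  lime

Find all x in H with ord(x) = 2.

Identity is plum. Compute the order of each non-identity element by repeated multiplication:
  cyan: cyan → lime → jade → plum  (order 4)
  jade: jade → lime → cyan → plum  (order 4)
  gray: gray → lime → pink → plum  (order 4)
  pink: pink → lime → gray → plum  (order 4)
  lime: lime → plum  (order 2)
  rose: rose → lime → teal → plum  (order 4)
  teal: teal → lime → rose → plum  (order 4)
Elements of order 2: {lime}.
(Structurally, H here is isomorphic to the quaternion group Q_8.)

{lime}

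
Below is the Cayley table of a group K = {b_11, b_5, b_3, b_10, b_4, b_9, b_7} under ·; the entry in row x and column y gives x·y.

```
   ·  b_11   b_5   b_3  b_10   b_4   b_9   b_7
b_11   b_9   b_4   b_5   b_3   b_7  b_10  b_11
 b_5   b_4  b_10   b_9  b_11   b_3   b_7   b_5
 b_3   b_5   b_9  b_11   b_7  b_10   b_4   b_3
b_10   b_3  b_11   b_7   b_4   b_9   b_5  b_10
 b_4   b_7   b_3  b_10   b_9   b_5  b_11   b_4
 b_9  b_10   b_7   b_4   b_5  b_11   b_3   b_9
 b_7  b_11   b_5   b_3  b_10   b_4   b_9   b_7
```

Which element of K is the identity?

b_7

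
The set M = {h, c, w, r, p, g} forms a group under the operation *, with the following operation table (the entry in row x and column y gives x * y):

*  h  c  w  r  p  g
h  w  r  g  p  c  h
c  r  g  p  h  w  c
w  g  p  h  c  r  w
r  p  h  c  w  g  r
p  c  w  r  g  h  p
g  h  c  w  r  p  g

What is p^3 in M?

p^1 = p
p^2 = p * p = h
p^3 = h * p = c
(Structurally, M here is isomorphic to the cyclic group Z_6.)

c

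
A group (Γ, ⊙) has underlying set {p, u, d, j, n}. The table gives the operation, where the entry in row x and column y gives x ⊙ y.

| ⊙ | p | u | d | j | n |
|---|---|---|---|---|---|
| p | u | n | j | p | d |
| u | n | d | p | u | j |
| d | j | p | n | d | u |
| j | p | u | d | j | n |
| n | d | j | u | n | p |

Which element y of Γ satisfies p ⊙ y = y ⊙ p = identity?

First locate the identity: row j matches the header, so j is the identity.
Scan row p for j: p ⊙ d = j. Hence p^(-1) = d.

d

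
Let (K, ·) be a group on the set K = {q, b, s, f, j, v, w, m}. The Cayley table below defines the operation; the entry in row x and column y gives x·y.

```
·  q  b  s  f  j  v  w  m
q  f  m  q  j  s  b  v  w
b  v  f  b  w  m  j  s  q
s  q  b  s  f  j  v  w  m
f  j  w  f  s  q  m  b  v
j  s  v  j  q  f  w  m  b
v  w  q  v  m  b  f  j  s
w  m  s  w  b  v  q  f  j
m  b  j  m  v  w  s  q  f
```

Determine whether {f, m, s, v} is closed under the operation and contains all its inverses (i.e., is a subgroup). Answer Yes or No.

{f, m, s, v} contains the identity s.
Checking products: every product of two elements of {f, m, s, v} (read from the table) lies in {f, m, s, v}, so the set is closed.
In a finite group, a nonempty closed subset is a subgroup. So {f, m, s, v} ≤ K.

Yes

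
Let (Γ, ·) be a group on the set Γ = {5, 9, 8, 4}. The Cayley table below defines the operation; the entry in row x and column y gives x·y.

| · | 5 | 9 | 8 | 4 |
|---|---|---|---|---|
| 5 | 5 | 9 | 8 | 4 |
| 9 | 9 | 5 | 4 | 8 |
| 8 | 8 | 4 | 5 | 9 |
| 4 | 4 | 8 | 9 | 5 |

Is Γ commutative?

Check whether the table is symmetric across its main diagonal.
Every entry (row x, col y) equals the entry (row y, col x), so Γ is abelian.
(In fact Γ ≅ the Klein four-group V_4.)

Yes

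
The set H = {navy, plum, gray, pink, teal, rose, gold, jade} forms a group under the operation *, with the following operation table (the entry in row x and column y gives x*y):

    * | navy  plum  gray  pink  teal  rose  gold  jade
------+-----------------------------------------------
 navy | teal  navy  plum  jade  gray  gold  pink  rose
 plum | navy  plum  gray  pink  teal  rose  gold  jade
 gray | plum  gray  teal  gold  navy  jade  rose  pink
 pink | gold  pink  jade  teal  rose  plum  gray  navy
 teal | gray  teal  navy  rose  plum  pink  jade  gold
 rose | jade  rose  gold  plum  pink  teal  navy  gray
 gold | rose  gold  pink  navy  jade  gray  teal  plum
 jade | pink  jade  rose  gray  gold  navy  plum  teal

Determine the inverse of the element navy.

First locate the identity: row plum matches the header, so plum is the identity.
Scan row navy for plum: navy*gray = plum. Hence navy^(-1) = gray.

gray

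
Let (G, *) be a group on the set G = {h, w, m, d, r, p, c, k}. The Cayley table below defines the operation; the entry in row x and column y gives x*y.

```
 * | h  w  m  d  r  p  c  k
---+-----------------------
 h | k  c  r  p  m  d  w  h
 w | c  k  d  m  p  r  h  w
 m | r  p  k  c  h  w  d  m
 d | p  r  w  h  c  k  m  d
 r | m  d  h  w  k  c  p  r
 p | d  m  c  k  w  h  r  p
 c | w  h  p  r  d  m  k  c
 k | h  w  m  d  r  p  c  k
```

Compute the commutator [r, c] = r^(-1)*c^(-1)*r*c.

Identity is k; from the table r^(-1) = r and c^(-1) = c.
r*c = p
p*r = w
w*c = h

h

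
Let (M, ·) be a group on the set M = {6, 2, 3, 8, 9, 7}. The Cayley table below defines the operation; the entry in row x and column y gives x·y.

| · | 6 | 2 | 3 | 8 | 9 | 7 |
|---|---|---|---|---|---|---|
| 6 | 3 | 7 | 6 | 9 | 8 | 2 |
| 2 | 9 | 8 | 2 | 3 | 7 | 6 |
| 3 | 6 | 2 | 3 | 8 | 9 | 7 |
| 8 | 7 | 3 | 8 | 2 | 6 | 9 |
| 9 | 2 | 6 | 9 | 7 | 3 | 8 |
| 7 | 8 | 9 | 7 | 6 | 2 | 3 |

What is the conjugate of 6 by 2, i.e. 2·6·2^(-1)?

7

The identity is 3. In row 2, the entry 3 sits in column 8, so 2^(-1) = 8.
2·6 = 9
9·8 = 7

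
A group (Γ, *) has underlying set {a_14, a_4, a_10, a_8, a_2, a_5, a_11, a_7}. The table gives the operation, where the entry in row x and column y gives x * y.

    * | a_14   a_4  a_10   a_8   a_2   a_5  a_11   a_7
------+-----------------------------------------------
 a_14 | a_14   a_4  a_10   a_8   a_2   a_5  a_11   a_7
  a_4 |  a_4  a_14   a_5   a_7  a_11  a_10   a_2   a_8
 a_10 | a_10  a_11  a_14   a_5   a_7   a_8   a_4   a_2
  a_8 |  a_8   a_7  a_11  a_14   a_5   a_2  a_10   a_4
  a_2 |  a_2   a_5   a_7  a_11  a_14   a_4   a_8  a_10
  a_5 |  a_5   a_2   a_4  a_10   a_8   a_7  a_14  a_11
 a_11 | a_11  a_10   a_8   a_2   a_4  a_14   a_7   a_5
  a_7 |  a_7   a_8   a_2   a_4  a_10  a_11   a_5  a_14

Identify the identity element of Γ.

a_14

The identity e satisfies e * x = x for all x, so its row in the table reproduces the column headers.
Row a_14 reads: a_14, a_4, a_10, a_8, a_2, a_5, a_11, a_7 — exactly the header order. So a_14 is the identity.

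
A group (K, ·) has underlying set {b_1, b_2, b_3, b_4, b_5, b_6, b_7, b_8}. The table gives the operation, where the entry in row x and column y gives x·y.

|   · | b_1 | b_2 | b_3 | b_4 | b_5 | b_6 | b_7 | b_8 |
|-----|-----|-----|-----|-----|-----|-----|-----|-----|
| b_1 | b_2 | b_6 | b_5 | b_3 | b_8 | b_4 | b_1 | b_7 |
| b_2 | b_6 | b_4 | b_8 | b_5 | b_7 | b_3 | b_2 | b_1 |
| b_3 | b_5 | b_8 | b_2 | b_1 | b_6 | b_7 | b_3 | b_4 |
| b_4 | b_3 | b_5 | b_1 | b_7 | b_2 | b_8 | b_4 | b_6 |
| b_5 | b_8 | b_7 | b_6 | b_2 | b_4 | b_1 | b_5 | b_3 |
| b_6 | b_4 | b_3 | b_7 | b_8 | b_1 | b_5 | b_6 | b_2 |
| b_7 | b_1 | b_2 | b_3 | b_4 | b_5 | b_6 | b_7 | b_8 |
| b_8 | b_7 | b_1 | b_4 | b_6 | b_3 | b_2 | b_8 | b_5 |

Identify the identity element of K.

b_7

The identity e satisfies e·x = x for all x, so its row in the table reproduces the column headers.
Row b_7 reads: b_1, b_2, b_3, b_4, b_5, b_6, b_7, b_8 — exactly the header order. So b_7 is the identity.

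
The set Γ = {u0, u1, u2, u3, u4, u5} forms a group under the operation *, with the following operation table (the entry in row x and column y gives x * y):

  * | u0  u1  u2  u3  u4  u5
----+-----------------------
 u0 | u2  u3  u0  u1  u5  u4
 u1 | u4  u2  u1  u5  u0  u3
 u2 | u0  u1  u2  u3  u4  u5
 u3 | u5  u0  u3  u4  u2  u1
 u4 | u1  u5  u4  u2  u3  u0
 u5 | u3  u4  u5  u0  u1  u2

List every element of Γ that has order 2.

Identity is u2. Compute the order of each non-identity element by repeated multiplication:
  u0: u0 → u2  (order 2)
  u1: u1 → u2  (order 2)
  u3: u3 → u4 → u2  (order 3)
  u4: u4 → u3 → u2  (order 3)
  u5: u5 → u2  (order 2)
Elements of order 2: {u0, u1, u5}.
(Structurally, Γ here is isomorphic to the symmetric group S_3.)

{u0, u1, u5}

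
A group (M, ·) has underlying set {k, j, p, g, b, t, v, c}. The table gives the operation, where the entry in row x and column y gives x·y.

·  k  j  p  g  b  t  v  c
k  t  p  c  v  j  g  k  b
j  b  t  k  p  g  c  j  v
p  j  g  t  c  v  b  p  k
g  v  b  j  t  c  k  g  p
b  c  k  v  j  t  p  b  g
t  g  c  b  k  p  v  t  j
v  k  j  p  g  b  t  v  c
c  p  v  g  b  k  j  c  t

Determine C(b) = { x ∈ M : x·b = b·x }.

{b, p, t, v}

Compare row b with column b entry by entry.
t·b = p = b·t, so t commutes with b.
c·b = k but b·c = g, so c does not.
Collecting the elements that commute with b: C(b) = {b, p, t, v}.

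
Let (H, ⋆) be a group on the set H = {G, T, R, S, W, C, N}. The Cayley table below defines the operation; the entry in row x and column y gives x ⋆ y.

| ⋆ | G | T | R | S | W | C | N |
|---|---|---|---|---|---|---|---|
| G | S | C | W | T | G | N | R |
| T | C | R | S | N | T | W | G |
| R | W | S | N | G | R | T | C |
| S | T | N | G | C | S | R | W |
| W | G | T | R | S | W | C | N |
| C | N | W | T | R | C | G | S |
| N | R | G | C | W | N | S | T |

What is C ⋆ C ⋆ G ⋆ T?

N

C ⋆ C = G
G ⋆ G = S
S ⋆ T = N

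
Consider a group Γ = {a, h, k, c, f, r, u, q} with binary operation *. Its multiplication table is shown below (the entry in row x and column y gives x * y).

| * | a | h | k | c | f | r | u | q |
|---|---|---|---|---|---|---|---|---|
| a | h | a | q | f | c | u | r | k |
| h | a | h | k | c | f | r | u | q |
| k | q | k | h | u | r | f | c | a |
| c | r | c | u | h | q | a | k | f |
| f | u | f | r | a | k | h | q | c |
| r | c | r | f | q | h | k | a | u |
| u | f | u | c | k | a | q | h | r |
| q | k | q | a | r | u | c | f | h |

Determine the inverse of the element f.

r

First locate the identity: row h matches the header, so h is the identity.
Scan row f for h: f * r = h. Hence f^(-1) = r.
(Structurally, Γ here is isomorphic to the dihedral group D_4.)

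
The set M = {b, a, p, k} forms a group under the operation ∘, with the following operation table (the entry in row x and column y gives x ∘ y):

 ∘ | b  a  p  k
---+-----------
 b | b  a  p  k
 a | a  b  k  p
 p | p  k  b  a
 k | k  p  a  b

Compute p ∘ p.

b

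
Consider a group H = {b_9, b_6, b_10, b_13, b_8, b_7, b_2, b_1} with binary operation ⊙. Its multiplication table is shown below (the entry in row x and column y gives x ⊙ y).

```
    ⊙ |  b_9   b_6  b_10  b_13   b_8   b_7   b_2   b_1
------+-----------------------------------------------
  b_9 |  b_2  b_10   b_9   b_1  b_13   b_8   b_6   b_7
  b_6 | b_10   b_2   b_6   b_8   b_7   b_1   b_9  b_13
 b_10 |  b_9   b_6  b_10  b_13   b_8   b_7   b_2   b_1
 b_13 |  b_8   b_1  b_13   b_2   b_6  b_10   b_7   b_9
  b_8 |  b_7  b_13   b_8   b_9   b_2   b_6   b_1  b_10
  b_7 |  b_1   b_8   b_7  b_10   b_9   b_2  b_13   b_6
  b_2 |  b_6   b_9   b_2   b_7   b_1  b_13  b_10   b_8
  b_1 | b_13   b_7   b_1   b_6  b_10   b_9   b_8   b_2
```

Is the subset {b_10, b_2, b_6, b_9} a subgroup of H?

{b_10, b_2, b_6, b_9} contains the identity b_10.
Checking products: every product of two elements of {b_10, b_2, b_6, b_9} (read from the table) lies in {b_10, b_2, b_6, b_9}, so the set is closed.
In a finite group, a nonempty closed subset is a subgroup. So {b_10, b_2, b_6, b_9} ≤ H.
(Structurally, H here is isomorphic to the quaternion group Q_8.)

Yes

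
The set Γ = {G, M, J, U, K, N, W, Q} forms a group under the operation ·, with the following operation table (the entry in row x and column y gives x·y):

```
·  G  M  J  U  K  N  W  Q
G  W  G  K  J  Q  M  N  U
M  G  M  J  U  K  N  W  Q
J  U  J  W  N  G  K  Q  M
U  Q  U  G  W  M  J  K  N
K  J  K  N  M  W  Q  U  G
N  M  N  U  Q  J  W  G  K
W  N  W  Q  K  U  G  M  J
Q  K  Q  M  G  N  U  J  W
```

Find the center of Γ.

{M, W}

An element z is central iff its row equals its column in the table.
For K: K·Q = G ≠ N = Q·K, so K ∉ Z.
Checking each element this way leaves Z(Γ) = {M, W}.
(Structurally, Γ here is isomorphic to the quaternion group Q_8.)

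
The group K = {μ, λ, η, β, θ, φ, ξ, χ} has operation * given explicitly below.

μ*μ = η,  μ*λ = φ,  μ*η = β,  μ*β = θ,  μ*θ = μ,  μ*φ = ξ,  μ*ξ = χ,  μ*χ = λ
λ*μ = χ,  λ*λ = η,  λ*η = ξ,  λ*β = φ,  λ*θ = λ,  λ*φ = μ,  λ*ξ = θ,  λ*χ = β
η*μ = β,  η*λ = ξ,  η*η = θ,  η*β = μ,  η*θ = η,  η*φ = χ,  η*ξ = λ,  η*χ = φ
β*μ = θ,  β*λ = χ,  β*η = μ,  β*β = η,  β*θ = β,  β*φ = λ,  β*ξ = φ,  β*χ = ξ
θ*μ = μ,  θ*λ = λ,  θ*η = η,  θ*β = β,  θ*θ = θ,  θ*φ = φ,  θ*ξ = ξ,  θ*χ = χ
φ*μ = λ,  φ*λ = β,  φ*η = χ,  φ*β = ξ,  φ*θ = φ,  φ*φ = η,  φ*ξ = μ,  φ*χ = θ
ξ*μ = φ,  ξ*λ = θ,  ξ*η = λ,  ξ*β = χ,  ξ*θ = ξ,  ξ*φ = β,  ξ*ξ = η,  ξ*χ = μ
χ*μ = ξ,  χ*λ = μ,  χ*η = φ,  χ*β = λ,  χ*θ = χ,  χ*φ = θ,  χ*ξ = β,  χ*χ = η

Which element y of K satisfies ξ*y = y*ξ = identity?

λ

First locate the identity: row θ matches the header, so θ is the identity.
Scan row ξ for θ: ξ*λ = θ. Hence ξ^(-1) = λ.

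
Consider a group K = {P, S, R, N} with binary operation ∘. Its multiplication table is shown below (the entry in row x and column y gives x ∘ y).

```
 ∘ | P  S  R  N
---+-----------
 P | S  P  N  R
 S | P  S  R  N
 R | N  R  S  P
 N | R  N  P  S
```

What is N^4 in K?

S

N^1 = N
N^2 = N ∘ N = S
N^3 = S ∘ N = N
N^4 = N ∘ N = S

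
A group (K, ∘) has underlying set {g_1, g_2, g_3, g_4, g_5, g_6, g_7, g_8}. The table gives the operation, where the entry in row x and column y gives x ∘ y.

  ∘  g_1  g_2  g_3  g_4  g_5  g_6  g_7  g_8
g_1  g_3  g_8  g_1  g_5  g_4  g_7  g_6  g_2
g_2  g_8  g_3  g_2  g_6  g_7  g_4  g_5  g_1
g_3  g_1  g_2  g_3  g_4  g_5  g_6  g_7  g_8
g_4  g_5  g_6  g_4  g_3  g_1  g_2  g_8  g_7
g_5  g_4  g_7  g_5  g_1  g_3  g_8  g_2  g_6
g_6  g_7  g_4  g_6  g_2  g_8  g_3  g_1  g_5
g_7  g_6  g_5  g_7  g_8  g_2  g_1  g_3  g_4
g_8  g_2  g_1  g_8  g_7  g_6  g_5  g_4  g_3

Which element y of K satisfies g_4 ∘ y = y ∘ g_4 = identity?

g_4

First locate the identity: row g_3 matches the header, so g_3 is the identity.
Scan row g_4 for g_3: g_4 ∘ g_4 = g_3. Hence g_4^(-1) = g_4.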